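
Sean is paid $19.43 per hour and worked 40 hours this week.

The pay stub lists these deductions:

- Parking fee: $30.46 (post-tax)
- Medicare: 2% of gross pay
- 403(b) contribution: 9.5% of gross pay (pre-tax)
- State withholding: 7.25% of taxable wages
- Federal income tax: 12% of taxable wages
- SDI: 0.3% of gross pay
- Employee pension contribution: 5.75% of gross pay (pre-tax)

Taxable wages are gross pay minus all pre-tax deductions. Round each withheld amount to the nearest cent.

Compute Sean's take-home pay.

Gross pay: 40 × $19.43 = $777.20
Employee pension contribution: $777.20 × 0.0575 = $44.69
403(b) contribution: $777.20 × 0.095 = $73.83
Pre-tax total = $44.69 + $73.83 = $118.52
Taxable wages = $777.20 − $118.52 = $658.68
Federal income tax: $658.68 × 0.12 = $79.04
State withholding: $658.68 × 0.0725 = $47.75
SDI: $777.20 × 0.003 = $2.33
Medicare: $777.20 × 0.02 = $15.54
Parking fee: $30.46
Total deductions = $44.69 + $73.83 + $79.04 + $47.75 + $2.33 + $15.54 + $30.46 = $293.64
Net pay = $777.20 − $293.64 = $483.56

$483.56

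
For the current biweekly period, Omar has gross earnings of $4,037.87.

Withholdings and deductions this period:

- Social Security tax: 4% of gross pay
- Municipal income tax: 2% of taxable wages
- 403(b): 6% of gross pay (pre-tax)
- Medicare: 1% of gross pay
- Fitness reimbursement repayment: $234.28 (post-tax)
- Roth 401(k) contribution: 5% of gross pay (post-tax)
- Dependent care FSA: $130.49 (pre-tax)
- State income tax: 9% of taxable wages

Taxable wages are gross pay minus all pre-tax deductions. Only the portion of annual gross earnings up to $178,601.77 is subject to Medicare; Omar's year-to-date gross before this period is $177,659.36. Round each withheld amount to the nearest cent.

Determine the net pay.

$2,654.85

Dependent care FSA: $130.49
403(b): $4,037.87 × 0.06 = $242.27
Pre-tax total = $130.49 + $242.27 = $372.76
Taxable wages = $4,037.87 − $372.76 = $3,665.11
State income tax: $3,665.11 × 0.09 = $329.86
Municipal income tax: $3,665.11 × 0.02 = $73.30
Medicare: only $178,601.77 − $177,659.36 = $942.41 of this check is subject → $942.41 × 0.01 = $9.42
Social Security tax: $4,037.87 × 0.04 = $161.51
Roth 401(k) contribution: $4,037.87 × 0.05 = $201.89
Fitness reimbursement repayment: $234.28
Total deductions = $130.49 + $242.27 + $329.86 + $73.30 + $9.42 + $161.51 + $201.89 + $234.28 = $1,383.02
Net pay = $4,037.87 − $1,383.02 = $2,654.85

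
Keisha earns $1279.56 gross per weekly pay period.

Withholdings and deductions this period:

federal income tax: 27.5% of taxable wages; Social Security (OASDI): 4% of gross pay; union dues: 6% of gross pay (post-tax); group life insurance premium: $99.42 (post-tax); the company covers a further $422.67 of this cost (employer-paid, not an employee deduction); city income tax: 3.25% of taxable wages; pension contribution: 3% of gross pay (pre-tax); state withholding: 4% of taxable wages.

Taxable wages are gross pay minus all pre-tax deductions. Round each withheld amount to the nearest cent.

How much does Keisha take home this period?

Pension contribution: $1279.56 × 0.03 = $38.39
Taxable wages = $1279.56 − $38.39 = $1241.17
Federal income tax: $1241.17 × 0.275 = $341.32
State withholding: $1241.17 × 0.04 = $49.65
City income tax: $1241.17 × 0.0325 = $40.34
Social Security (OASDI): $1279.56 × 0.04 = $51.18
Group life insurance premium: $99.42
Union dues: $1279.56 × 0.06 = $76.77
(Employer's $422.67 toward group life insurance premium is not withheld from the employee.)
Total deductions = $38.39 + $341.32 + $49.65 + $40.34 + $51.18 + $99.42 + $76.77 = $697.07
Net pay = $1279.56 − $697.07 = $582.49

$582.49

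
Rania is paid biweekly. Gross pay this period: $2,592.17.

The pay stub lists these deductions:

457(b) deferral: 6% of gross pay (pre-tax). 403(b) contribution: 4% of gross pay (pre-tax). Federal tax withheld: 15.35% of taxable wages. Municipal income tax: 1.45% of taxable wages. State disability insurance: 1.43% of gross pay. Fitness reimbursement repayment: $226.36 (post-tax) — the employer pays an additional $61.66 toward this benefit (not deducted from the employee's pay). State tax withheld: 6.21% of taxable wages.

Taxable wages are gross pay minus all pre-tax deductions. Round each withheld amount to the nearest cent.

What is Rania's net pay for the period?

$1,532.70

457(b) deferral: $2,592.17 × 0.06 = $155.53
403(b) contribution: $2,592.17 × 0.04 = $103.69
Pre-tax total = $155.53 + $103.69 = $259.22
Taxable wages = $2,592.17 − $259.22 = $2,332.95
State tax withheld: $2,332.95 × 0.0621 = $144.88
Municipal income tax: $2,332.95 × 0.0145 = $33.83
Federal tax withheld: $2,332.95 × 0.1535 = $358.11
State disability insurance: $2,592.17 × 0.0143 = $37.07
Fitness reimbursement repayment: $226.36
(Employer's $61.66 toward fitness reimbursement repayment is not withheld from the employee.)
Total deductions = $155.53 + $103.69 + $144.88 + $33.83 + $358.11 + $37.07 + $226.36 = $1,059.47
Net pay = $2,592.17 − $1,059.47 = $1,532.70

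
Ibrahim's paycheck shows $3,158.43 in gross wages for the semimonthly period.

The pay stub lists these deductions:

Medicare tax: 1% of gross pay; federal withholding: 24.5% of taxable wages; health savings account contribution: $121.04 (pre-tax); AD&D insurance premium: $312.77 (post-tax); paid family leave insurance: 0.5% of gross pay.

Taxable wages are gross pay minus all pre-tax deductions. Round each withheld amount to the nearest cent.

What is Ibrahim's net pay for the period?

Health savings account contribution: $121.04
Taxable wages = $3,158.43 − $121.04 = $3,037.39
Federal withholding: $3,037.39 × 0.245 = $744.16
Medicare tax: $3,158.43 × 0.01 = $31.58
Paid family leave insurance: $3,158.43 × 0.005 = $15.79
AD&D insurance premium: $312.77
Total deductions = $121.04 + $744.16 + $31.58 + $15.79 + $312.77 = $1,225.34
Net pay = $3,158.43 − $1,225.34 = $1,933.09

$1,933.09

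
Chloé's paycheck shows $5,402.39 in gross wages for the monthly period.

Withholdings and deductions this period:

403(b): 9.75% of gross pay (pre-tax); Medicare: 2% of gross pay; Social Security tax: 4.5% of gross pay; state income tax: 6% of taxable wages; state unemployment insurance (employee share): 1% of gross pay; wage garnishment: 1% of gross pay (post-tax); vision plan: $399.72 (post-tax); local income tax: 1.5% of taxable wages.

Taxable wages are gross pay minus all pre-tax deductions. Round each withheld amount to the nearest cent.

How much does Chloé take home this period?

403(b): $5,402.39 × 0.0975 = $526.73
Taxable wages = $5,402.39 − $526.73 = $4,875.66
State income tax: $4,875.66 × 0.06 = $292.54
Local income tax: $4,875.66 × 0.015 = $73.13
Medicare: $5,402.39 × 0.02 = $108.05
State unemployment insurance (employee share): $5,402.39 × 0.01 = $54.02
Social Security tax: $5,402.39 × 0.045 = $243.11
Wage garnishment: $5,402.39 × 0.01 = $54.02
Vision plan: $399.72
Total deductions = $526.73 + $292.54 + $73.13 + $108.05 + $54.02 + $243.11 + $54.02 + $399.72 = $1,751.32
Net pay = $5,402.39 − $1,751.32 = $3,651.07

$3,651.07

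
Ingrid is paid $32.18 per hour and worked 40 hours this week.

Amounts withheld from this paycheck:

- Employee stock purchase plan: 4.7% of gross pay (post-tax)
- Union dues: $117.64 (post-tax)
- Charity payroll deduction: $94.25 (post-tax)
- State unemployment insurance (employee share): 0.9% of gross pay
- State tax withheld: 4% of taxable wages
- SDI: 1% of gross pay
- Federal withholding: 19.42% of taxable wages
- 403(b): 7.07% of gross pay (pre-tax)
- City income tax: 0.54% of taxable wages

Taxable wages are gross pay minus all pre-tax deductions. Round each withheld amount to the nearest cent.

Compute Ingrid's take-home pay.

$612.74

Gross pay: 40 × $32.18 = $1,287.20
403(b): $1,287.20 × 0.0707 = $91.01
Taxable wages = $1,287.20 − $91.01 = $1,196.19
State tax withheld: $1,196.19 × 0.04 = $47.85
Federal withholding: $1,196.19 × 0.1942 = $232.30
City income tax: $1,196.19 × 0.0054 = $6.46
SDI: $1,287.20 × 0.01 = $12.87
State unemployment insurance (employee share): $1,287.20 × 0.009 = $11.58
Union dues: $117.64
Employee stock purchase plan: $1,287.20 × 0.047 = $60.50
Charity payroll deduction: $94.25
Total deductions = $91.01 + $47.85 + $232.30 + $6.46 + $12.87 + $11.58 + $117.64 + $60.50 + $94.25 = $674.46
Net pay = $1,287.20 − $674.46 = $612.74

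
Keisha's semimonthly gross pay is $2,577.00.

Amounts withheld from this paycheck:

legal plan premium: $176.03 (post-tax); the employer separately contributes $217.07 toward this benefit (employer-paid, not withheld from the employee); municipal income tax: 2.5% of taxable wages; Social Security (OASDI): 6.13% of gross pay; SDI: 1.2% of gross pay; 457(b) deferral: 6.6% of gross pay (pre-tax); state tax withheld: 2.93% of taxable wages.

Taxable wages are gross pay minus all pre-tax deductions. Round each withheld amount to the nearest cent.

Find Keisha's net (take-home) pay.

$1,911.31

457(b) deferral: $2,577.00 × 0.066 = $170.08
Taxable wages = $2,577.00 − $170.08 = $2,406.92
Municipal income tax: $2,406.92 × 0.025 = $60.17
State tax withheld: $2,406.92 × 0.0293 = $70.52
Social Security (OASDI): $2,577.00 × 0.0613 = $157.97
SDI: $2,577.00 × 0.012 = $30.92
Legal plan premium: $176.03
(Employer's $217.07 toward legal plan premium is not withheld from the employee.)
Total deductions = $170.08 + $60.17 + $70.52 + $157.97 + $30.92 + $176.03 = $665.69
Net pay = $2,577.00 − $665.69 = $1,911.31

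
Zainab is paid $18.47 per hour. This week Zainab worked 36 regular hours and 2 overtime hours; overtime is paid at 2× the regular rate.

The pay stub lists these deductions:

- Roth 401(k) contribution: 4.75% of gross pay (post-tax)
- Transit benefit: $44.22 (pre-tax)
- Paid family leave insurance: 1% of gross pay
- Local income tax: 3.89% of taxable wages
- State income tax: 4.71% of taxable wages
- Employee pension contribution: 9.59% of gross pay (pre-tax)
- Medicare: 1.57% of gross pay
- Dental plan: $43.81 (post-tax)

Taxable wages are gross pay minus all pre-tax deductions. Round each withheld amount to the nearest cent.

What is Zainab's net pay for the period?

Regular pay: 36 × $18.47 = $664.92
Overtime pay: 2 × $18.47 × 2 = $73.88
Gross pay = $664.92 + $73.88 = $738.80
Transit benefit: $44.22
Employee pension contribution: $738.80 × 0.0959 = $70.85
Pre-tax total = $44.22 + $70.85 = $115.07
Taxable wages = $738.80 − $115.07 = $623.73
State income tax: $623.73 × 0.0471 = $29.38
Local income tax: $623.73 × 0.0389 = $24.26
Medicare: $738.80 × 0.0157 = $11.60
Paid family leave insurance: $738.80 × 0.01 = $7.39
Roth 401(k) contribution: $738.80 × 0.0475 = $35.09
Dental plan: $43.81
Total deductions = $44.22 + $70.85 + $29.38 + $24.26 + $11.60 + $7.39 + $35.09 + $43.81 = $266.60
Net pay = $738.80 − $266.60 = $472.20

$472.20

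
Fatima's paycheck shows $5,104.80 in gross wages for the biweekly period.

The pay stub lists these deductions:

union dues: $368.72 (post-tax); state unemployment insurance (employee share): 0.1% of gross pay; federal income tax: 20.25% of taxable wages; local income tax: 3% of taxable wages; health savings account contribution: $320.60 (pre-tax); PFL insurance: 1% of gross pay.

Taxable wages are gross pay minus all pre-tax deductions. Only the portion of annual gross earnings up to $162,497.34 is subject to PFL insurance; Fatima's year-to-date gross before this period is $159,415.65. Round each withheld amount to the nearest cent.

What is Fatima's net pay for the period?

$3,267.23

Health savings account contribution: $320.60
Taxable wages = $5,104.80 − $320.60 = $4,784.20
Federal income tax: $4,784.20 × 0.2025 = $968.80
Local income tax: $4,784.20 × 0.03 = $143.53
State unemployment insurance (employee share): $5,104.80 × 0.001 = $5.10
PFL insurance: only $162,497.34 − $159,415.65 = $3,081.69 of this check is subject → $3,081.69 × 0.01 = $30.82
Union dues: $368.72
Total deductions = $320.60 + $968.80 + $143.53 + $5.10 + $30.82 + $368.72 = $1,837.57
Net pay = $5,104.80 − $1,837.57 = $3,267.23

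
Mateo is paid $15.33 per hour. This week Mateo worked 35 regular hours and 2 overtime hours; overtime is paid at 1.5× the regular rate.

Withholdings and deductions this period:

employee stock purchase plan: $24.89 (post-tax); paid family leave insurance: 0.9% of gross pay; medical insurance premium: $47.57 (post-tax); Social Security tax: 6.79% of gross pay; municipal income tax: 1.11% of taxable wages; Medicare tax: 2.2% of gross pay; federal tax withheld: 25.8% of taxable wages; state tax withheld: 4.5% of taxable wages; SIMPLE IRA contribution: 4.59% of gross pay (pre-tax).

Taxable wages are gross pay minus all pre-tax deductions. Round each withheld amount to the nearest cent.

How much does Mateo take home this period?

Regular pay: 35 × $15.33 = $536.55
Overtime pay: 2 × $15.33 × 1.5 = $45.99
Gross pay = $536.55 + $45.99 = $582.54
SIMPLE IRA contribution: $582.54 × 0.0459 = $26.74
Taxable wages = $582.54 − $26.74 = $555.80
Federal tax withheld: $555.80 × 0.258 = $143.40
Municipal income tax: $555.80 × 0.0111 = $6.17
State tax withheld: $555.80 × 0.045 = $25.01
Paid family leave insurance: $582.54 × 0.009 = $5.24
Social Security tax: $582.54 × 0.0679 = $39.55
Medicare tax: $582.54 × 0.022 = $12.82
Employee stock purchase plan: $24.89
Medical insurance premium: $47.57
Total deductions = $26.74 + $143.40 + $6.17 + $25.01 + $5.24 + $39.55 + $12.82 + $24.89 + $47.57 = $331.39
Net pay = $582.54 − $331.39 = $251.15

$251.15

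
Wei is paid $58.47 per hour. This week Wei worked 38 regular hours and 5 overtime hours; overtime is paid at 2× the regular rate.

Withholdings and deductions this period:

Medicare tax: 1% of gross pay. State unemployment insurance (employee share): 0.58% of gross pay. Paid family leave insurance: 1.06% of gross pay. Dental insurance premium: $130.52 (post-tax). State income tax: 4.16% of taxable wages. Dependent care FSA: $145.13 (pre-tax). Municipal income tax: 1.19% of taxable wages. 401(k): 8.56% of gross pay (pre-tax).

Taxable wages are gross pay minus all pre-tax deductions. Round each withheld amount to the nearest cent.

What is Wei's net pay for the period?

Regular pay: 38 × $58.47 = $2,221.86
Overtime pay: 5 × $58.47 × 2 = $584.70
Gross pay = $2,221.86 + $584.70 = $2,806.56
Dependent care FSA: $145.13
401(k): $2,806.56 × 0.0856 = $240.24
Pre-tax total = $145.13 + $240.24 = $385.37
Taxable wages = $2,806.56 − $385.37 = $2,421.19
Municipal income tax: $2,421.19 × 0.0119 = $28.81
State income tax: $2,421.19 × 0.0416 = $100.72
Medicare tax: $2,806.56 × 0.01 = $28.07
State unemployment insurance (employee share): $2,806.56 × 0.0058 = $16.28
Paid family leave insurance: $2,806.56 × 0.0106 = $29.75
Dental insurance premium: $130.52
Total deductions = $145.13 + $240.24 + $28.81 + $100.72 + $28.07 + $16.28 + $29.75 + $130.52 = $719.52
Net pay = $2,806.56 − $719.52 = $2,087.04

$2,087.04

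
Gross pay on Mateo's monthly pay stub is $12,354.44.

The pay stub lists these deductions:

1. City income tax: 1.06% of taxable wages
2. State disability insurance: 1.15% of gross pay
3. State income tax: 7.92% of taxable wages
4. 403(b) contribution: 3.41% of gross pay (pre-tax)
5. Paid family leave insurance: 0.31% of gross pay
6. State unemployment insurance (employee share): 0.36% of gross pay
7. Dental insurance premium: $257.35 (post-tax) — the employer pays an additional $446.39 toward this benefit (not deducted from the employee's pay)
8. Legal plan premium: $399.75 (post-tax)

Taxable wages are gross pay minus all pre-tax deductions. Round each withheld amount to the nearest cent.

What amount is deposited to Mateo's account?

$9,979.59

403(b) contribution: $12,354.44 × 0.0341 = $421.29
Taxable wages = $12,354.44 − $421.29 = $11,933.15
State income tax: $11,933.15 × 0.0792 = $945.11
City income tax: $11,933.15 × 0.0106 = $126.49
State unemployment insurance (employee share): $12,354.44 × 0.0036 = $44.48
State disability insurance: $12,354.44 × 0.0115 = $142.08
Paid family leave insurance: $12,354.44 × 0.0031 = $38.30
Legal plan premium: $399.75
Dental insurance premium: $257.35
(Employer's $446.39 toward dental insurance premium is not withheld from the employee.)
Total deductions = $421.29 + $945.11 + $126.49 + $44.48 + $142.08 + $38.30 + $399.75 + $257.35 = $2,374.85
Net pay = $12,354.44 − $2,374.85 = $9,979.59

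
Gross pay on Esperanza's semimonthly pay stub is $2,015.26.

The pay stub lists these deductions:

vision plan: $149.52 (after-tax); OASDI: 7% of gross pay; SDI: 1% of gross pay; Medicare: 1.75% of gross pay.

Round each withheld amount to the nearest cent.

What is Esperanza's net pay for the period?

$1,669.25

OASDI: $2,015.26 × 0.07 = $141.07
Medicare: $2,015.26 × 0.0175 = $35.27
SDI: $2,015.26 × 0.01 = $20.15
Vision plan: $149.52
Total deductions = $141.07 + $35.27 + $20.15 + $149.52 = $346.01
Net pay = $2,015.26 − $346.01 = $1,669.25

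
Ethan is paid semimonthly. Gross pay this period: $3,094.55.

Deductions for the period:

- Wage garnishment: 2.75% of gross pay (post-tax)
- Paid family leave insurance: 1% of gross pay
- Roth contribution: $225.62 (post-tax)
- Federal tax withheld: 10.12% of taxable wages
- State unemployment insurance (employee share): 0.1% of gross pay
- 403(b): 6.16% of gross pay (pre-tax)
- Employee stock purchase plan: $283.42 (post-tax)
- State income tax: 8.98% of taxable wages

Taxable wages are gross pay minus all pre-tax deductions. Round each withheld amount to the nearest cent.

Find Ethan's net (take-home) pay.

$1,721.10

403(b): $3,094.55 × 0.0616 = $190.62
Taxable wages = $3,094.55 − $190.62 = $2,903.93
Federal tax withheld: $2,903.93 × 0.1012 = $293.88
State income tax: $2,903.93 × 0.0898 = $260.77
Paid family leave insurance: $3,094.55 × 0.01 = $30.95
State unemployment insurance (employee share): $3,094.55 × 0.001 = $3.09
Roth contribution: $225.62
Employee stock purchase plan: $283.42
Wage garnishment: $3,094.55 × 0.0275 = $85.10
Total deductions = $190.62 + $293.88 + $260.77 + $30.95 + $3.09 + $225.62 + $283.42 + $85.10 = $1,373.45
Net pay = $3,094.55 − $1,373.45 = $1,721.10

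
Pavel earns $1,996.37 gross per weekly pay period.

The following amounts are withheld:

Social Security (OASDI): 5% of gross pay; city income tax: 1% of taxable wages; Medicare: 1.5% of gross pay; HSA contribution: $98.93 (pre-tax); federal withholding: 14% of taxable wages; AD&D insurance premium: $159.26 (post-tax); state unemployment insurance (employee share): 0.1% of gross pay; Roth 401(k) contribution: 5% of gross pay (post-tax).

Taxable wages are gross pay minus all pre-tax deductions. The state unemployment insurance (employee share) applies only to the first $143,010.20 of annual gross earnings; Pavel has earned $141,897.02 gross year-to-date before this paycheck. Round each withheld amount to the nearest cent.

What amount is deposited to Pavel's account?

HSA contribution: $98.93
Taxable wages = $1,996.37 − $98.93 = $1,897.44
City income tax: $1,897.44 × 0.01 = $18.97
Federal withholding: $1,897.44 × 0.14 = $265.64
Social Security (OASDI): $1,996.37 × 0.05 = $99.82
Medicare: $1,996.37 × 0.015 = $29.95
State unemployment insurance (employee share): only $143,010.20 − $141,897.02 = $1,113.18 of this check is subject → $1,113.18 × 0.001 = $1.11
Roth 401(k) contribution: $1,996.37 × 0.05 = $99.82
AD&D insurance premium: $159.26
Total deductions = $98.93 + $18.97 + $265.64 + $99.82 + $29.95 + $1.11 + $99.82 + $159.26 = $773.50
Net pay = $1,996.37 − $773.50 = $1,222.87

$1,222.87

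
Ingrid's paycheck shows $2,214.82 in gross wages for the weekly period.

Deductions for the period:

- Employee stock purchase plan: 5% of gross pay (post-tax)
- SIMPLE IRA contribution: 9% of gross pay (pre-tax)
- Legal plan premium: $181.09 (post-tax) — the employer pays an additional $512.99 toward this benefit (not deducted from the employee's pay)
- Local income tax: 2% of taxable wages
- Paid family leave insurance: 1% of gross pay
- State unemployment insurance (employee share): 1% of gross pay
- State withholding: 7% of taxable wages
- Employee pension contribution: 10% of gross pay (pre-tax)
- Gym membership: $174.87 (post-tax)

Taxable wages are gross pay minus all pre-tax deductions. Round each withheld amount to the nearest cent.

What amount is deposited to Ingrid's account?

$1,121.55

Employee pension contribution: $2,214.82 × 0.1 = $221.48
SIMPLE IRA contribution: $2,214.82 × 0.09 = $199.33
Pre-tax total = $221.48 + $199.33 = $420.81
Taxable wages = $2,214.82 − $420.81 = $1,794.01
State withholding: $1,794.01 × 0.07 = $125.58
Local income tax: $1,794.01 × 0.02 = $35.88
State unemployment insurance (employee share): $2,214.82 × 0.01 = $22.15
Paid family leave insurance: $2,214.82 × 0.01 = $22.15
Legal plan premium: $181.09
Gym membership: $174.87
Employee stock purchase plan: $2,214.82 × 0.05 = $110.74
(Employer's $512.99 toward legal plan premium is not withheld from the employee.)
Total deductions = $221.48 + $199.33 + $125.58 + $35.88 + $22.15 + $22.15 + $181.09 + $174.87 + $110.74 = $1,093.27
Net pay = $2,214.82 − $1,093.27 = $1,121.55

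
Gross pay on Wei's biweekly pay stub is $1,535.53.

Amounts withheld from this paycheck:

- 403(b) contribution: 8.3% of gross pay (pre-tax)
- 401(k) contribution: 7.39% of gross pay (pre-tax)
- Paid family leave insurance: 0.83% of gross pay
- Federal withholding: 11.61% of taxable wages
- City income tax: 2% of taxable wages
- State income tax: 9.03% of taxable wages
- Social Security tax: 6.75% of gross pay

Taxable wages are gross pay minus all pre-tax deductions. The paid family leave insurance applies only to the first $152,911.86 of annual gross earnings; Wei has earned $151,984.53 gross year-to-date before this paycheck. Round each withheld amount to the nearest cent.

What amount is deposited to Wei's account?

$890.16

403(b) contribution: $1,535.53 × 0.083 = $127.45
401(k) contribution: $1,535.53 × 0.0739 = $113.48
Pre-tax total = $127.45 + $113.48 = $240.93
Taxable wages = $1,535.53 − $240.93 = $1,294.60
State income tax: $1,294.60 × 0.0903 = $116.90
Federal withholding: $1,294.60 × 0.1161 = $150.30
City income tax: $1,294.60 × 0.02 = $25.89
Social Security tax: $1,535.53 × 0.0675 = $103.65
Paid family leave insurance: only $152,911.86 − $151,984.53 = $927.33 of this check is subject → $927.33 × 0.0083 = $7.70
Total deductions = $127.45 + $113.48 + $116.90 + $150.30 + $25.89 + $103.65 + $7.70 = $645.37
Net pay = $1,535.53 − $645.37 = $890.16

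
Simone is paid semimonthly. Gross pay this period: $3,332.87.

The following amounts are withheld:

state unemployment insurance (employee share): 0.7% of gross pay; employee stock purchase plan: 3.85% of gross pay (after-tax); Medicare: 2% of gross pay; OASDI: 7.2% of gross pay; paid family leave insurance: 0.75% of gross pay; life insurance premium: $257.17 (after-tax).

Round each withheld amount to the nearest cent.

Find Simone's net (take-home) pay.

$2,592.42

Paid family leave insurance: $3,332.87 × 0.0075 = $25.00
OASDI: $3,332.87 × 0.072 = $239.97
State unemployment insurance (employee share): $3,332.87 × 0.007 = $23.33
Medicare: $3,332.87 × 0.02 = $66.66
Employee stock purchase plan: $3,332.87 × 0.0385 = $128.32
Life insurance premium: $257.17
Total deductions = $25.00 + $239.97 + $23.33 + $66.66 + $128.32 + $257.17 = $740.45
Net pay = $3,332.87 − $740.45 = $2,592.42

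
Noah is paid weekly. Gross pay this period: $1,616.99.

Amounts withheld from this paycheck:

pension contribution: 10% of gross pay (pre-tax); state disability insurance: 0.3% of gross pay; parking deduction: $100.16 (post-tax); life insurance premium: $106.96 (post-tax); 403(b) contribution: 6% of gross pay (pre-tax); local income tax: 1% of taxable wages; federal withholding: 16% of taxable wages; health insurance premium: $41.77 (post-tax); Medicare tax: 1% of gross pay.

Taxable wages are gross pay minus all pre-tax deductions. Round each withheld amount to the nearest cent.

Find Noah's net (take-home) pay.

403(b) contribution: $1,616.99 × 0.06 = $97.02
Pension contribution: $1,616.99 × 0.1 = $161.70
Pre-tax total = $97.02 + $161.70 = $258.72
Taxable wages = $1,616.99 − $258.72 = $1,358.27
Federal withholding: $1,358.27 × 0.16 = $217.32
Local income tax: $1,358.27 × 0.01 = $13.58
State disability insurance: $1,616.99 × 0.003 = $4.85
Medicare tax: $1,616.99 × 0.01 = $16.17
Parking deduction: $100.16
Health insurance premium: $41.77
Life insurance premium: $106.96
Total deductions = $97.02 + $161.70 + $217.32 + $13.58 + $4.85 + $16.17 + $100.16 + $41.77 + $106.96 = $759.53
Net pay = $1,616.99 − $759.53 = $857.46

$857.46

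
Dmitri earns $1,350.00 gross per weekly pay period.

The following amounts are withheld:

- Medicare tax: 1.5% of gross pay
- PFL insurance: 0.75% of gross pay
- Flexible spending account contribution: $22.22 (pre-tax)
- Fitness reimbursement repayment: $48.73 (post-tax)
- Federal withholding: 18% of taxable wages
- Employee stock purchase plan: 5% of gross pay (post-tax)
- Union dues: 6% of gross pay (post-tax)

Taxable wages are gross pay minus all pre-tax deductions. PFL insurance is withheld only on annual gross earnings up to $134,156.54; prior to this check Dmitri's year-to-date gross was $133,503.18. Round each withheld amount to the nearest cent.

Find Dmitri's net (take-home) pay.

$866.40

Flexible spending account contribution: $22.22
Taxable wages = $1,350.00 − $22.22 = $1,327.78
Federal withholding: $1,327.78 × 0.18 = $239.00
PFL insurance: only $134,156.54 − $133,503.18 = $653.36 of this check is subject → $653.36 × 0.0075 = $4.90
Medicare tax: $1,350.00 × 0.015 = $20.25
Fitness reimbursement repayment: $48.73
Union dues: $1,350.00 × 0.06 = $81.00
Employee stock purchase plan: $1,350.00 × 0.05 = $67.50
Total deductions = $22.22 + $239.00 + $4.90 + $20.25 + $48.73 + $81.00 + $67.50 = $483.60
Net pay = $1,350.00 − $483.60 = $866.40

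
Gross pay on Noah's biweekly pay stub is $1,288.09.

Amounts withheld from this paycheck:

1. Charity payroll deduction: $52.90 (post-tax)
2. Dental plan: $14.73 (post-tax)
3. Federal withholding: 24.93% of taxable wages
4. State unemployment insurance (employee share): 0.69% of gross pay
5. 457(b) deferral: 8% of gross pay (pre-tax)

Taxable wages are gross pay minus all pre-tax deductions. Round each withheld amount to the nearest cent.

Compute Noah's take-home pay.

$813.09

457(b) deferral: $1,288.09 × 0.08 = $103.05
Taxable wages = $1,288.09 − $103.05 = $1,185.04
Federal withholding: $1,185.04 × 0.2493 = $295.43
State unemployment insurance (employee share): $1,288.09 × 0.0069 = $8.89
Charity payroll deduction: $52.90
Dental plan: $14.73
Total deductions = $103.05 + $295.43 + $8.89 + $52.90 + $14.73 = $475.00
Net pay = $1,288.09 − $475.00 = $813.09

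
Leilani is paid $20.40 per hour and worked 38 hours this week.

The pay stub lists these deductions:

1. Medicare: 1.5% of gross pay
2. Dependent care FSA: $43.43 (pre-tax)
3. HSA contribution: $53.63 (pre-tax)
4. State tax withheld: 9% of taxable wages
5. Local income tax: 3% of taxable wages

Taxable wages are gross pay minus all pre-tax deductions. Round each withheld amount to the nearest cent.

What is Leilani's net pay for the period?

Gross pay: 38 × $20.40 = $775.20
Dependent care FSA: $43.43
HSA contribution: $53.63
Pre-tax total = $43.43 + $53.63 = $97.06
Taxable wages = $775.20 − $97.06 = $678.14
Local income tax: $678.14 × 0.03 = $20.34
State tax withheld: $678.14 × 0.09 = $61.03
Medicare: $775.20 × 0.015 = $11.63
Total deductions = $43.43 + $53.63 + $20.34 + $61.03 + $11.63 = $190.06
Net pay = $775.20 − $190.06 = $585.14

$585.14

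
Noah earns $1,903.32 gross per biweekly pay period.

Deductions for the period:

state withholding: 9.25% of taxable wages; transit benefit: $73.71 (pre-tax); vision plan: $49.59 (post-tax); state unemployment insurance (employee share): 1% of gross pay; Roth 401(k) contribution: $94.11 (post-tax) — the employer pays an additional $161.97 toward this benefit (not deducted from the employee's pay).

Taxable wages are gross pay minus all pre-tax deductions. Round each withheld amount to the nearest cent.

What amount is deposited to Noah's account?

Transit benefit: $73.71
Taxable wages = $1,903.32 − $73.71 = $1,829.61
State withholding: $1,829.61 × 0.0925 = $169.24
State unemployment insurance (employee share): $1,903.32 × 0.01 = $19.03
Roth 401(k) contribution: $94.11
Vision plan: $49.59
(Employer's $161.97 toward Roth 401(k) contribution is not withheld from the employee.)
Total deductions = $73.71 + $169.24 + $19.03 + $94.11 + $49.59 = $405.68
Net pay = $1,903.32 − $405.68 = $1,497.64

$1,497.64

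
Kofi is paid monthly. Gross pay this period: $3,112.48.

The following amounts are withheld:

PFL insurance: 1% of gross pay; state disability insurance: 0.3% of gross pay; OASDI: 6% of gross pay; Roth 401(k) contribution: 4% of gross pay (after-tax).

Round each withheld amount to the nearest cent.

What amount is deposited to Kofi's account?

PFL insurance: $3,112.48 × 0.01 = $31.12
State disability insurance: $3,112.48 × 0.003 = $9.34
OASDI: $3,112.48 × 0.06 = $186.75
Roth 401(k) contribution: $3,112.48 × 0.04 = $124.50
Total deductions = $31.12 + $9.34 + $186.75 + $124.50 = $351.71
Net pay = $3,112.48 − $351.71 = $2,760.77

$2,760.77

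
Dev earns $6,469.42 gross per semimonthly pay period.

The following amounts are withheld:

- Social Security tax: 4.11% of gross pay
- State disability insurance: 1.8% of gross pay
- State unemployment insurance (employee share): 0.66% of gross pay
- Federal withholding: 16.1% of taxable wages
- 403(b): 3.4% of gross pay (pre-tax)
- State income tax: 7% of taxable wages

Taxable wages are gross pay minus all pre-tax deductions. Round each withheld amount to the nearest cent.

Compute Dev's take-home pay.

403(b): $6,469.42 × 0.034 = $219.96
Taxable wages = $6,469.42 − $219.96 = $6,249.46
State income tax: $6,249.46 × 0.07 = $437.46
Federal withholding: $6,249.46 × 0.161 = $1,006.16
State unemployment insurance (employee share): $6,469.42 × 0.0066 = $42.70
Social Security tax: $6,469.42 × 0.0411 = $265.89
State disability insurance: $6,469.42 × 0.018 = $116.45
Total deductions = $219.96 + $437.46 + $1,006.16 + $42.70 + $265.89 + $116.45 = $2,088.62
Net pay = $6,469.42 − $2,088.62 = $4,380.80

$4,380.80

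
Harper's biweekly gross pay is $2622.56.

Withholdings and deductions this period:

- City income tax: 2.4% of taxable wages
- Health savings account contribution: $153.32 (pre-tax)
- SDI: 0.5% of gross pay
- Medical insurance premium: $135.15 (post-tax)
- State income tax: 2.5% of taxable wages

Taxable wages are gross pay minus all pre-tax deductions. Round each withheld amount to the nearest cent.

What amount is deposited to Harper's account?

$2199.99

Health savings account contribution: $153.32
Taxable wages = $2622.56 − $153.32 = $2469.24
City income tax: $2469.24 × 0.024 = $59.26
State income tax: $2469.24 × 0.025 = $61.73
SDI: $2622.56 × 0.005 = $13.11
Medical insurance premium: $135.15
Total deductions = $153.32 + $59.26 + $61.73 + $13.11 + $135.15 = $422.57
Net pay = $2622.56 − $422.57 = $2199.99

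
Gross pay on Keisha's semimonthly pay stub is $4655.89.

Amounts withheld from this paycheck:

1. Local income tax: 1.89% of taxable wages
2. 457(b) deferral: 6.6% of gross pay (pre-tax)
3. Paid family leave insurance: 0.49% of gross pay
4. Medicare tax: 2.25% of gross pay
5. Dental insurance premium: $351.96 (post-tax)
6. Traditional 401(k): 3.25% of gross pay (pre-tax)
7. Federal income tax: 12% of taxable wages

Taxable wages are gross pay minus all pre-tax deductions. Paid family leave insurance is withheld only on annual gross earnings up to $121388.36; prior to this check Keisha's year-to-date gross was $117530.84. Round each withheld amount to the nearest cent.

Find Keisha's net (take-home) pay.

$3138.66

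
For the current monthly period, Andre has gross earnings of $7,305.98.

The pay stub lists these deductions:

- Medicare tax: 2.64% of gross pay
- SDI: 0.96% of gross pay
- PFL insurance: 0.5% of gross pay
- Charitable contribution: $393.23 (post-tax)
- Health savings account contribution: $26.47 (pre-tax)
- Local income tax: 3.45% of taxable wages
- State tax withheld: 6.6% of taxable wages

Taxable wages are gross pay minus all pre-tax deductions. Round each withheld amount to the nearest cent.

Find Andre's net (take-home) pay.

Health savings account contribution: $26.47
Taxable wages = $7,305.98 − $26.47 = $7,279.51
State tax withheld: $7,279.51 × 0.066 = $480.45
Local income tax: $7,279.51 × 0.0345 = $251.14
PFL insurance: $7,305.98 × 0.005 = $36.53
SDI: $7,305.98 × 0.0096 = $70.14
Medicare tax: $7,305.98 × 0.0264 = $192.88
Charitable contribution: $393.23
Total deductions = $26.47 + $480.45 + $251.14 + $36.53 + $70.14 + $192.88 + $393.23 = $1,450.84
Net pay = $7,305.98 − $1,450.84 = $5,855.14

$5,855.14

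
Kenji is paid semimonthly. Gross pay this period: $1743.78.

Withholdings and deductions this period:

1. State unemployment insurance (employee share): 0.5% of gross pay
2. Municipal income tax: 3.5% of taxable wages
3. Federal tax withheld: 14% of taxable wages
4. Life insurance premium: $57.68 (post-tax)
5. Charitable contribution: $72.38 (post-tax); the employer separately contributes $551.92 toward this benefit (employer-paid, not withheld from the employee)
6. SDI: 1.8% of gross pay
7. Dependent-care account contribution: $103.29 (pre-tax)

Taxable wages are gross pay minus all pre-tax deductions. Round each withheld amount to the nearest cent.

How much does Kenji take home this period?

Dependent-care account contribution: $103.29
Taxable wages = $1743.78 − $103.29 = $1640.49
Federal tax withheld: $1640.49 × 0.14 = $229.67
Municipal income tax: $1640.49 × 0.035 = $57.42
State unemployment insurance (employee share): $1743.78 × 0.005 = $8.72
SDI: $1743.78 × 0.018 = $31.39
Charitable contribution: $72.38
Life insurance premium: $57.68
(Employer's $551.92 toward charitable contribution is not withheld from the employee.)
Total deductions = $103.29 + $229.67 + $57.42 + $8.72 + $31.39 + $72.38 + $57.68 = $560.55
Net pay = $1743.78 − $560.55 = $1183.23

$1183.23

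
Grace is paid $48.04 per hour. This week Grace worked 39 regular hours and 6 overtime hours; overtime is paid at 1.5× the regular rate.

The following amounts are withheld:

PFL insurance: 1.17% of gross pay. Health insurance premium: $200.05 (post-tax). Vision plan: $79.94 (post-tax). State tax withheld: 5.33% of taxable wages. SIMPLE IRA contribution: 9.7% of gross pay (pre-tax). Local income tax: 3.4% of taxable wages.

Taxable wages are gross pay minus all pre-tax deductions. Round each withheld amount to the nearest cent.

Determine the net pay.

$1,593.50

Regular pay: 39 × $48.04 = $1,873.56
Overtime pay: 6 × $48.04 × 1.5 = $432.36
Gross pay = $1,873.56 + $432.36 = $2,305.92
SIMPLE IRA contribution: $2,305.92 × 0.097 = $223.67
Taxable wages = $2,305.92 − $223.67 = $2,082.25
Local income tax: $2,082.25 × 0.034 = $70.80
State tax withheld: $2,082.25 × 0.0533 = $110.98
PFL insurance: $2,305.92 × 0.0117 = $26.98
Health insurance premium: $200.05
Vision plan: $79.94
Total deductions = $223.67 + $70.80 + $110.98 + $26.98 + $200.05 + $79.94 = $712.42
Net pay = $2,305.92 − $712.42 = $1,593.50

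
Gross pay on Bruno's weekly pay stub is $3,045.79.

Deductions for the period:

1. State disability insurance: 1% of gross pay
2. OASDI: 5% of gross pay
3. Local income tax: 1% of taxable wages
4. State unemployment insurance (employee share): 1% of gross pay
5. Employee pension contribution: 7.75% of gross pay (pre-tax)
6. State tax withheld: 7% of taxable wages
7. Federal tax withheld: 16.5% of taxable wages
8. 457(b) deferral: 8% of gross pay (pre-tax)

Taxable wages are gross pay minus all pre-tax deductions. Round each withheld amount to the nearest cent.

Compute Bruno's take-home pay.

$1,724.18

Employee pension contribution: $3,045.79 × 0.0775 = $236.05
457(b) deferral: $3,045.79 × 0.08 = $243.66
Pre-tax total = $236.05 + $243.66 = $479.71
Taxable wages = $3,045.79 − $479.71 = $2,566.08
Federal tax withheld: $2,566.08 × 0.165 = $423.40
Local income tax: $2,566.08 × 0.01 = $25.66
State tax withheld: $2,566.08 × 0.07 = $179.63
State unemployment insurance (employee share): $3,045.79 × 0.01 = $30.46
State disability insurance: $3,045.79 × 0.01 = $30.46
OASDI: $3,045.79 × 0.05 = $152.29
Total deductions = $236.05 + $243.66 + $423.40 + $25.66 + $179.63 + $30.46 + $30.46 + $152.29 = $1,321.61
Net pay = $3,045.79 − $1,321.61 = $1,724.18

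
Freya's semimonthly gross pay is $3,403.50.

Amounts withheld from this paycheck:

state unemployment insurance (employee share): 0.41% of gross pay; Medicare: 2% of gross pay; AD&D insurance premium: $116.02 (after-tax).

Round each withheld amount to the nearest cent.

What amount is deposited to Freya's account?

$3,205.46

State unemployment insurance (employee share): $3,403.50 × 0.0041 = $13.95
Medicare: $3,403.50 × 0.02 = $68.07
AD&D insurance premium: $116.02
Total deductions = $13.95 + $68.07 + $116.02 = $198.04
Net pay = $3,403.50 − $198.04 = $3,205.46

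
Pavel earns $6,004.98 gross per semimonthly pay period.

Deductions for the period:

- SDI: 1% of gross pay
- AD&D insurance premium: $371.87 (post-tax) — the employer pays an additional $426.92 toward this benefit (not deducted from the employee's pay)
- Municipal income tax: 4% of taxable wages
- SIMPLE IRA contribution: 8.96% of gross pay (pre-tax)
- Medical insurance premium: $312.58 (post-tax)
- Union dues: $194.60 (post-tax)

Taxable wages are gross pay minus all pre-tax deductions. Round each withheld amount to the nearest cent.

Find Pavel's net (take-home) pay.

SIMPLE IRA contribution: $6,004.98 × 0.0896 = $538.05
Taxable wages = $6,004.98 − $538.05 = $5,466.93
Municipal income tax: $5,466.93 × 0.04 = $218.68
SDI: $6,004.98 × 0.01 = $60.05
Union dues: $194.60
AD&D insurance premium: $371.87
Medical insurance premium: $312.58
(Employer's $426.92 toward AD&D insurance premium is not withheld from the employee.)
Total deductions = $538.05 + $218.68 + $60.05 + $194.60 + $371.87 + $312.58 = $1,695.83
Net pay = $6,004.98 − $1,695.83 = $4,309.15

$4,309.15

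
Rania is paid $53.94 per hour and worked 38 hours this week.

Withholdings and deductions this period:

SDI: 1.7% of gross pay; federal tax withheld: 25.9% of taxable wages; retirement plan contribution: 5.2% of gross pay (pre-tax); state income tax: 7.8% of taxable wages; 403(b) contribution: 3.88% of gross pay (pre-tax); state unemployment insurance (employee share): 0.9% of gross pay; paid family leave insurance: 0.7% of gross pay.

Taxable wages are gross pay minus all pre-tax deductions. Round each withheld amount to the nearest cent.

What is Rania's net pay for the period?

Gross pay: 38 × $53.94 = $2049.72
403(b) contribution: $2049.72 × 0.0388 = $79.53
Retirement plan contribution: $2049.72 × 0.052 = $106.59
Pre-tax total = $79.53 + $106.59 = $186.12
Taxable wages = $2049.72 − $186.12 = $1863.60
Federal tax withheld: $1863.60 × 0.259 = $482.67
State income tax: $1863.60 × 0.078 = $145.36
Paid family leave insurance: $2049.72 × 0.007 = $14.35
SDI: $2049.72 × 0.017 = $34.85
State unemployment insurance (employee share): $2049.72 × 0.009 = $18.45
Total deductions = $79.53 + $106.59 + $482.67 + $145.36 + $14.35 + $34.85 + $18.45 = $881.80
Net pay = $2049.72 − $881.80 = $1167.92

$1167.92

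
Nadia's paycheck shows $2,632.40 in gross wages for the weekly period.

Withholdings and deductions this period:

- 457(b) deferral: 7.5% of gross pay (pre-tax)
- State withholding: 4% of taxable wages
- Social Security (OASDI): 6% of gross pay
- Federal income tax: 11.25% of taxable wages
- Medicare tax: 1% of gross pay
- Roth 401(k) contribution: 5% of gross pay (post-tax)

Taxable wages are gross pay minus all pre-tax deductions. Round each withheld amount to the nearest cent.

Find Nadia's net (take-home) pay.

$1,747.76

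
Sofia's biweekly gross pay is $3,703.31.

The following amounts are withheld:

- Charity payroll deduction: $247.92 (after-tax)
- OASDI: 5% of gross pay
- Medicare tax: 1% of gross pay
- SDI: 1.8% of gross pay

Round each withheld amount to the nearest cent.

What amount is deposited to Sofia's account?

Medicare tax: $3,703.31 × 0.01 = $37.03
SDI: $3,703.31 × 0.018 = $66.66
OASDI: $3,703.31 × 0.05 = $185.17
Charity payroll deduction: $247.92
Total deductions = $37.03 + $66.66 + $185.17 + $247.92 = $536.78
Net pay = $3,703.31 − $536.78 = $3,166.53

$3,166.53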